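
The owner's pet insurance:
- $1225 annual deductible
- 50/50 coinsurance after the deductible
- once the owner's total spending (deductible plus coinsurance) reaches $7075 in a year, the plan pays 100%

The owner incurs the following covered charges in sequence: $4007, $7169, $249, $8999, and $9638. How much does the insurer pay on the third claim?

Bill 1, $4007: $1225 to deductible, leaving $2782; 50% of $2782 = $1391. Owner pays $2616; OOP now $2616. Insurer: $4007 − $2616 = $1391.
Bill 2, $7169: deductible already satisfied, so owner's share is 50% × $7169 = $3584.50. Owner owes $3584.50 (running OOP $6200.50). Plan pays $7169 − $3584.50 = $3584.50.
Bill 3, $249: deductible met; 50% of $249 = $124.50. Owner owes $124.50 (running OOP $6325). Plan pays $249 − $124.50 = $124.50.

$124.50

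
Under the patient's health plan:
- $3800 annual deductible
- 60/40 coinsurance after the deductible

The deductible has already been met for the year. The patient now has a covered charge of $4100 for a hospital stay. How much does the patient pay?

$1640

The deductible is already satisfied, so the full bill goes to coinsurance.
Coinsurance: $4100 × 40% = $1640.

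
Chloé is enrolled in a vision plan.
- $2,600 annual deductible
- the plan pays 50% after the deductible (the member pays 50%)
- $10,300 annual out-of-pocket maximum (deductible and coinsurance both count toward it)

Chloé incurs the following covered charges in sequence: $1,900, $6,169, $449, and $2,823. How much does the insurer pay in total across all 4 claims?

$4,370.50

Claim 1 ($1,900): fully absorbed by the deductible. Member owes $1,900 (running OOP $1,900). Insurer: $1,900 − $1,900 = $0.
Claim 2 ($6,169): $700 finishes the deductible; $5,469 goes to coinsurance; member's 50% is $2,734.50. Member owes $3,434.50 (running OOP $5,334.50). Plan pays $6,169 − $3,434.50 = $2,734.50.
Claim 3 ($449): deductible met; 50% of $449 = $224.50. Member owes $224.50 (running OOP $5,559). Insurer: $449 − $224.50 = $224.50.
Claim 4 ($2,823): 50% coinsurance on $2,823 = $1,411.50. Cost to member: $1,411.50. OOP to date $6,970.50. Plan pays $2,823 − $1,411.50 = $1,411.50.
Insurer total: $0 + $2,734.50 + $224.50 + $1,411.50 = $4,370.50.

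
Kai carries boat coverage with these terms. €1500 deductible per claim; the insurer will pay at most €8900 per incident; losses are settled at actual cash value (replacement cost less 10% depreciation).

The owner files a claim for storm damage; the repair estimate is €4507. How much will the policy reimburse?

€2556.30

Actual cash value after 10% depreciation: €4507 × 90% = €4056.30.
Subtract the deductible: €4056.30 − €1500 = €2556.30.
That's under the €8900 cap, so the insurer reimburses the full €2556.30.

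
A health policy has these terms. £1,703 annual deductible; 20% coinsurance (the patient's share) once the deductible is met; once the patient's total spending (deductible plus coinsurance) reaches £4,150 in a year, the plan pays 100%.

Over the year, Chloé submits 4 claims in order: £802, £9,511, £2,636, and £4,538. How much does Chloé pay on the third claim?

Claim 1 (£802): fully absorbed by the deductible. Cost to patient: £802. OOP to date £802.
Claim 2 (£9,511): deductible takes £901, £8,610 remains; coinsurance £8,610 × 20% = £1,722. Patient owes £2,623 (running OOP £3,425).
Claim 3 (£2,636): deductible already satisfied, so patient's share is 20% × £2,636 = £527.20. Patient pays £527.20; OOP now £3,952.20.

£527.20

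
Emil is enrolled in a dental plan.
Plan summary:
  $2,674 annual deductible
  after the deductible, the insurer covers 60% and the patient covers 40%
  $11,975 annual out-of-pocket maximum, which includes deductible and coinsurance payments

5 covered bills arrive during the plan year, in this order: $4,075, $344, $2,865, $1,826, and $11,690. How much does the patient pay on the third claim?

$1,146

Claim 1 — $4,075: deductible takes $2,674, $1,401 remains; 40% of $1,401 = $560.40. Cost to patient: $3,234.40. OOP to date $3,234.40.
Claim 2 — $344: deductible already satisfied, so patient's share is 40% × $344 = $137.60. Cost to patient: $137.60. OOP to date $3,372.
Claim 3 — $2,865: deductible met; 40% of $2,865 = $1,146. Patient pays $1,146; OOP now $4,518.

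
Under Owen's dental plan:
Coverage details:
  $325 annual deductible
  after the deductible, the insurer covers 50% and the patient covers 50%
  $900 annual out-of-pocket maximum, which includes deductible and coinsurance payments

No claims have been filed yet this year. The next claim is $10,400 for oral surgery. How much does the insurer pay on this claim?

Nothing has been paid toward the $325 deductible, so the first $325 of this charge is applied there.
After the $325 deductible portion, $10,400 − $325 = $10,075 is subject to coinsurance.
Coinsurance: $10,075 × 50% = $5,037.50.
That puts the patient's cost at $325 + $5,037.50 = $5,362.50 before any cap.
Adding $5,362.50 to the $0 already spent would give $5,362.50, which exceeds the $900 cap; the patient pays just $900 − $0 = $900.
The insurer covers the remainder: $10,400 − $900 = $9,500.

$9,500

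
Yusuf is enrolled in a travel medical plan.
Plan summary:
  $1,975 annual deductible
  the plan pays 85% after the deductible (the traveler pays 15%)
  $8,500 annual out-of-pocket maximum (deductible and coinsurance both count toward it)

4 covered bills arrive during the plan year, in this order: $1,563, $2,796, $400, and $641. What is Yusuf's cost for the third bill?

$60

Bill 1, $1,563: all of it applies to the deductible. Traveler owes $1,563 (running OOP $1,563).
Bill 2, $2,796: deductible takes $412, $2,384 remains; 15% of $2,384 = $357.60. Traveler pays $769.60; OOP now $2,332.60.
Bill 3, $400: 15% coinsurance on $400 = $60. Traveler pays $60; OOP now $2,392.60.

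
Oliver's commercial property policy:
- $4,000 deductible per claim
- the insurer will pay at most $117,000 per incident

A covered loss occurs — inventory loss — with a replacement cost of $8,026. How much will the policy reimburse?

$4,026

After the deductible, $8,026 − $4,000 = $4,026 remains.
$4,026 ≤ $117,000, so the limit doesn't bind; insurer pays $4,026.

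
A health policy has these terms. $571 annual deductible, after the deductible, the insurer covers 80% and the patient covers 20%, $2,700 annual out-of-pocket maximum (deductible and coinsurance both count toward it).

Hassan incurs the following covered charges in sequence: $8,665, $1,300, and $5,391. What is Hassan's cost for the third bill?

Claim 1 ($8,665): $571 to deductible, leaving $8,094; patient's 20% is $1,618.80. Cost to patient: $2,189.80. OOP to date $2,189.80.
Claim 2 ($1,300): deductible met; 20% of $1,300 = $260. Patient owes $260 (running OOP $2,449.80).
Claim 3 ($5,391): 20% coinsurance on $5,391 = $1,078.20. That would push OOP to $3,528, over the $2,700 cap, so patient pays $2,700 − $2,449.80 = $250.20.

$250.20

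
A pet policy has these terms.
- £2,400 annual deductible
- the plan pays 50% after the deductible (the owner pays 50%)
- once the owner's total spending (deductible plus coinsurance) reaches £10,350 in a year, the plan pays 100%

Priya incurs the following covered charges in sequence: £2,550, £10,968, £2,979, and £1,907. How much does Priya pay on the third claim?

#1 (£2,550): £2,400 to deductible, leaving £150; 50% of £150 = £75. Owner pays £2,475; OOP now £2,475.
#2 (£10,968): 50% coinsurance on £10,968 = £5,484. Owner pays £5,484; OOP now £7,959.
#3 (£2,979): deductible met; 50% of £2,979 = £1,489.50. Owner owes £1,489.50 (running OOP £9,448.50).

£1,489.50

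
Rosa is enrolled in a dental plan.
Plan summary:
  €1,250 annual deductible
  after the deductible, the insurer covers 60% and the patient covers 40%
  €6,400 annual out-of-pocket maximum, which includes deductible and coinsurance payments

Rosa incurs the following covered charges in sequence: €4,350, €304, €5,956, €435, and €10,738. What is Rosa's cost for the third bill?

Claim 1 (€4,350): €1,250 finishes the deductible; €3,100 goes to coinsurance; 40% of €3,100 = €1,240. Patient pays €2,490; OOP now €2,490.
Claim 2 (€304): deductible met; 40% of €304 = €121.60. Cost to patient: €121.60. OOP to date €2,611.60.
Claim 3 (€5,956): 40% coinsurance on €5,956 = €2,382.40. Cost to patient: €2,382.40. OOP to date €4,994.

€2,382.40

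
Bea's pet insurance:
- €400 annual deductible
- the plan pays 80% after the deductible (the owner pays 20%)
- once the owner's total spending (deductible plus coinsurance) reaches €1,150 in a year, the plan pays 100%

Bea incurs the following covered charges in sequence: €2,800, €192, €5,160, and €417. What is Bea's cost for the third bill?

Claim 1 (€2,800): deductible takes €400, €2,400 remains; 20% of €2,400 = €480. Owner pays €880; OOP now €880.
Claim 2 (€192): deductible already satisfied, so owner's share is 20% × €192 = €38.40. Cost to owner: €38.40. OOP to date €918.40.
Claim 3 (€5,160): 20% coinsurance on €5,160 = €1,032. Adding that to €918.40 gives €1,950.40, past the €1,150 cap; owner pays only €1,150 − €918.40 = €231.60.

€231.60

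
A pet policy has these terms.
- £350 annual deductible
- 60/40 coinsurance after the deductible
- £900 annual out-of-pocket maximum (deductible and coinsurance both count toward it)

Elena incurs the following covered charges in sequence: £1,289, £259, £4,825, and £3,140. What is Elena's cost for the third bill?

£70.80

Bill 1, £1,289: £350 finishes the deductible; £939 goes to coinsurance; 40% of £939 = £375.60. Owner pays £725.60; OOP now £725.60.
Bill 2, £259: 40% coinsurance on £259 = £103.60. Owner pays £103.60; OOP now £829.20.
Bill 3, £4,825: deductible already satisfied, so owner's share is 40% × £4,825 = £1,930. Adding that to £829.20 gives £2,759.20, past the £900 cap; owner pays only £900 − £829.20 = £70.80.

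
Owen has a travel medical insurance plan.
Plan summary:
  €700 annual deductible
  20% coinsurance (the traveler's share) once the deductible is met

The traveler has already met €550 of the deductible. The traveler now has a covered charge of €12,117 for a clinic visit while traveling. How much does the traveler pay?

€2,543.40

€550 of the €700 deductible is already met, leaving €150.
The remaining €11,967 (= €12,117 − €150) moves to coinsurance.
Traveler's 20% share of €11,967 is €2,393.40.
So the traveler owes €150 + €2,393.40 = €2,543.40.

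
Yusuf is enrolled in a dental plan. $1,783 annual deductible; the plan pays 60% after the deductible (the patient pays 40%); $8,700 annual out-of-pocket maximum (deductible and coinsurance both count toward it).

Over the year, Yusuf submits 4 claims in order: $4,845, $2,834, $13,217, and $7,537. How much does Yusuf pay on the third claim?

$4,558.60

Claim 1 — $4,845: $1,783 to deductible, leaving $3,062; patient's 40% is $1,224.80. Patient owes $3,007.80 (running OOP $3,007.80).
Claim 2 — $2,834: deductible already satisfied, so patient's share is 40% × $2,834 = $1,133.60. Cost to patient: $1,133.60. OOP to date $4,141.40.
Claim 3 — $13,217: 40% coinsurance on $13,217 = $5,286.80. OOP would hit $9,428.20 > $8,700, so the cap limits the patient to $8,700 − $4,141.40 = $4,558.60.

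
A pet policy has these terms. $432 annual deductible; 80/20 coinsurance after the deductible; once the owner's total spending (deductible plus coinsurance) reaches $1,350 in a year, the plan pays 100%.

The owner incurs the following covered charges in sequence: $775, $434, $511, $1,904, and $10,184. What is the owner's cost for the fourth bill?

$380.80

#1 ($775): deductible takes $432, $343 remains; 20% of $343 = $68.60. Cost to owner: $500.60. OOP to date $500.60.
#2 ($434): 20% coinsurance on $434 = $86.80. Owner owes $86.80 (running OOP $587.40).
#3 ($511): deductible already satisfied, so owner's share is 20% × $511 = $102.20. Cost to owner: $102.20. OOP to date $689.60.
#4 ($1,904): 20% coinsurance on $1,904 = $380.80. Owner owes $380.80 (running OOP $1,070.40).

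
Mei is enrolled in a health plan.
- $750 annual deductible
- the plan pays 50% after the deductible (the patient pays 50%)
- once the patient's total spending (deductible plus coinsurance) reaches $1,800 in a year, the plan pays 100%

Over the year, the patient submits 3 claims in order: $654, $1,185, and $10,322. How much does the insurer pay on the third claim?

$9,816.50

Bill 1, $654: entire amount goes to the deductible. Patient owes $654 (running OOP $654). Insurer: $654 − $654 = $0.
Bill 2, $1,185: $96 to deductible, leaving $1,089; patient's 50% is $544.50. Cost to patient: $640.50. OOP to date $1,294.50. Insurer: $1,185 − $640.50 = $544.50.
Bill 3, $10,322: deductible met; 50% of $10,322 = $5,161. OOP would hit $6,455.50 > $1,800, so the cap limits the patient to $1,800 − $1,294.50 = $505.50. Plan pays $10,322 − $505.50 = $9,816.50.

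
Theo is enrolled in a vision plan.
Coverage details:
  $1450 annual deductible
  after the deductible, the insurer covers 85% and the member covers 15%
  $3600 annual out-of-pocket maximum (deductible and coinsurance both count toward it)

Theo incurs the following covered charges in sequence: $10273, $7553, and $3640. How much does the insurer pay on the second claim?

$6726.45

#1 ($10273): $1450 finishes the deductible; $8823 goes to coinsurance; member's 15% is $1323.45. Cost to member: $2773.45. OOP to date $2773.45. Insurer: $10273 − $2773.45 = $7499.55.
#2 ($7553): deductible met; 15% of $7553 = $1132.95. That would push OOP to $3906.40, over the $3600 cap, so member pays $3600 − $2773.45 = $826.55. Insurer: $7553 − $826.55 = $6726.45.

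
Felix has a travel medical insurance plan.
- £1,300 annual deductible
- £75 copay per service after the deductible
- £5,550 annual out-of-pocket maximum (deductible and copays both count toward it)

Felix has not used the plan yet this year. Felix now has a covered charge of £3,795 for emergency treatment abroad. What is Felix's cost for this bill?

£1,375

Nothing has been paid toward the £1,300 deductible, so the first £1,300 of this charge is applied there.
The remaining £2,495 (= £3,795 − £1,300) moves to the copay.
Copay on this service: £75.
So the traveler owes £1,300 + £75 = £1,375 before any cap.
Total out-of-pocket so far would be £0 + £1,375 = £1,375, below the £5,550 cap — no reduction.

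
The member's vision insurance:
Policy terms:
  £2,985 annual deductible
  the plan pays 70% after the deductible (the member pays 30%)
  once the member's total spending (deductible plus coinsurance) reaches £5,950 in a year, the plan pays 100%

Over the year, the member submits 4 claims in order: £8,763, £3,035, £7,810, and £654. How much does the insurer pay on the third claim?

#1 (£8,763): deductible takes £2,985, £5,778 remains; coinsurance £5,778 × 30% = £1,733.40. Member pays £4,718.40; OOP now £4,718.40. Insurer: £8,763 − £4,718.40 = £4,044.60.
#2 (£3,035): deductible already satisfied, so member's share is 30% × £3,035 = £910.50. Member owes £910.50 (running OOP £5,628.90). Insurer: £3,035 − £910.50 = £2,124.50.
#3 (£7,810): deductible already satisfied, so member's share is 30% × £7,810 = £2,343. OOP would hit £7,971.90 > £5,950, so the cap limits the member to £5,950 − £5,628.90 = £321.10. Insurer: £7,810 − £321.10 = £7,488.90.

£7,488.90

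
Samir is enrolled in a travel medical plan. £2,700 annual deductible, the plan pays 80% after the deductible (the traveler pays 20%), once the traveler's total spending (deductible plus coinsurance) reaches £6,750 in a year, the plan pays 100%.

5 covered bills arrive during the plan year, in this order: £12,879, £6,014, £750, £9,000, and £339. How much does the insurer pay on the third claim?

#1 (£12,879): deductible takes £2,700, £10,179 remains; traveler's 20% is £2,035.80. Traveler pays £4,735.80; OOP now £4,735.80. Insurer: £12,879 − £4,735.80 = £8,143.20.
#2 (£6,014): deductible met; 20% of £6,014 = £1,202.80. Cost to traveler: £1,202.80. OOP to date £5,938.60. Insurer: £6,014 − £1,202.80 = £4,811.20.
#3 (£750): deductible met; 20% of £750 = £150. Cost to traveler: £150. OOP to date £6,088.60. Insurer: £750 − £150 = £600.

£600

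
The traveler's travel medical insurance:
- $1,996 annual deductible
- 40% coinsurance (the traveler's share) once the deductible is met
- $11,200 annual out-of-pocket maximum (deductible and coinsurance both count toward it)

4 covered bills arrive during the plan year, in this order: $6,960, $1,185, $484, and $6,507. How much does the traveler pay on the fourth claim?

Claim 1 ($6,960): $1,996 finishes the deductible; $4,964 goes to coinsurance; coinsurance $4,964 × 40% = $1,985.60. Traveler owes $3,981.60 (running OOP $3,981.60).
Claim 2 ($1,185): 40% coinsurance on $1,185 = $474. Traveler pays $474; OOP now $4,455.60.
Claim 3 ($484): 40% coinsurance on $484 = $193.60. Cost to traveler: $193.60. OOP to date $4,649.20.
Claim 4 ($6,507): 40% coinsurance on $6,507 = $2,602.80. Cost to traveler: $2,602.80. OOP to date $7,252.

$2,602.80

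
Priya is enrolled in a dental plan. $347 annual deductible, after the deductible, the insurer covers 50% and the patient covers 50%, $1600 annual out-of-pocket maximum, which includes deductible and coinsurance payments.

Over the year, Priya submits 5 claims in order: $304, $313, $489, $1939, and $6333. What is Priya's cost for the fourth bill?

$873.50

Claim 1 ($304): fully absorbed by the deductible. Patient pays $304; OOP now $304.
Claim 2 ($313): $43 finishes the deductible; $270 goes to coinsurance; patient's 50% is $135. Patient pays $178; OOP now $482.
Claim 3 ($489): deductible met; 50% of $489 = $244.50. Patient owes $244.50 (running OOP $726.50).
Claim 4 ($1939): deductible already satisfied, so patient's share is 50% × $1939 = $969.50. OOP would hit $1696 > $1600, so the cap limits the patient to $1600 − $726.50 = $873.50.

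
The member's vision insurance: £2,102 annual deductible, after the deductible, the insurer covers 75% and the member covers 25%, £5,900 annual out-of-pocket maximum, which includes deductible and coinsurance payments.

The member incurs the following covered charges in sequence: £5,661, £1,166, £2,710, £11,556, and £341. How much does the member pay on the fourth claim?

Claim 1 (£5,661): £2,102 finishes the deductible; £3,559 goes to coinsurance; member's 25% is £889.75. Cost to member: £2,991.75. OOP to date £2,991.75.
Claim 2 (£1,166): deductible already satisfied, so member's share is 25% × £1,166 = £291.50. Cost to member: £291.50. OOP to date £3,283.25.
Claim 3 (£2,710): 25% coinsurance on £2,710 = £677.50. Cost to member: £677.50. OOP to date £3,960.75.
Claim 4 (£11,556): deductible already satisfied, so member's share is 25% × £11,556 = £2,889. Adding that to £3,960.75 gives £6,849.75, past the £5,900 cap; member pays only £5,900 − £3,960.75 = £1,939.25.

£1,939.25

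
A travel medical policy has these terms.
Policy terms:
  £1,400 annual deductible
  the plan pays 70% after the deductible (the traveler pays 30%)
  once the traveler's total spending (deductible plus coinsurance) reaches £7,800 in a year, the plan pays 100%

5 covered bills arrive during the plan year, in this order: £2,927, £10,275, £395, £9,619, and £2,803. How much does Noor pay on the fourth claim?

Claim 1 — £2,927: £1,400 finishes the deductible; £1,527 goes to coinsurance; traveler's 30% is £458.10. Cost to traveler: £1,858.10. OOP to date £1,858.10.
Claim 2 — £10,275: deductible met; 30% of £10,275 = £3,082.50. Traveler owes £3,082.50 (running OOP £4,940.60).
Claim 3 — £395: deductible already satisfied, so traveler's share is 30% × £395 = £118.50. Traveler pays £118.50; OOP now £5,059.10.
Claim 4 — £9,619: 30% coinsurance on £9,619 = £2,885.70. That would push OOP to £7,944.80, over the £7,800 cap, so traveler pays £7,800 − £5,059.10 = £2,740.90.

£2,740.90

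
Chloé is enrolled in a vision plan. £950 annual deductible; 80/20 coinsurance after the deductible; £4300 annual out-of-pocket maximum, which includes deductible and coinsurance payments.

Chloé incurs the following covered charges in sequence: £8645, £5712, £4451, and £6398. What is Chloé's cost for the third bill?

£668.60

Claim 1 (£8645): deductible takes £950, £7695 remains; coinsurance £7695 × 20% = £1539. Member pays £2489; OOP now £2489.
Claim 2 (£5712): deductible met; 20% of £5712 = £1142.40. Member owes £1142.40 (running OOP £3631.40).
Claim 3 (£4451): deductible met; 20% of £4451 = £890.20. That would push OOP to £4521.60, over the £4300 cap, so member pays £4300 − £3631.40 = £668.60.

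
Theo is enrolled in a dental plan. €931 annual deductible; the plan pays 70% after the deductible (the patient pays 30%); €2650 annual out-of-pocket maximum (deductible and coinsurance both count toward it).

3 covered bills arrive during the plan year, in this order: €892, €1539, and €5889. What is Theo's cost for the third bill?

Bill 1, €892: entire amount goes to the deductible. Patient owes €892 (running OOP €892).
Bill 2, €1539: €39 finishes the deductible; €1500 goes to coinsurance; 30% of €1500 = €450. Cost to patient: €489. OOP to date €1381.
Bill 3, €5889: deductible met; 30% of €5889 = €1766.70. That would push OOP to €3147.70, over the €2650 cap, so patient pays €2650 − €1381 = €1269.

€1269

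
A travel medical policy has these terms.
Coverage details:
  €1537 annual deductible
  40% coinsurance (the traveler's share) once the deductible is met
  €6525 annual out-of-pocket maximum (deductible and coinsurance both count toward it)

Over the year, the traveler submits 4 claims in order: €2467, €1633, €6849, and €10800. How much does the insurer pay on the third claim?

Claim 1 (€2467): €1537 to deductible, leaving €930; 40% of €930 = €372. Traveler pays €1909; OOP now €1909. Plan pays €2467 − €1909 = €558.
Claim 2 (€1633): deductible met; 40% of €1633 = €653.20. Traveler owes €653.20 (running OOP €2562.20). Insurer: €1633 − €653.20 = €979.80.
Claim 3 (€6849): deductible already satisfied, so traveler's share is 40% × €6849 = €2739.60. Cost to traveler: €2739.60. OOP to date €5301.80. Insurer: €6849 − €2739.60 = €4109.40.

€4109.40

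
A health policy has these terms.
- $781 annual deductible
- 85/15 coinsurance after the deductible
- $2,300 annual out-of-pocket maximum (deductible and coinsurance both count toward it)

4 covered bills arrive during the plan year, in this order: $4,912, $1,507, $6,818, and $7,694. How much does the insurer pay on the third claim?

$6,144.70

Bill 1, $4,912: deductible takes $781, $4,131 remains; patient's 15% is $619.65. Patient owes $1,400.65 (running OOP $1,400.65). Plan pays $4,912 − $1,400.65 = $3,511.35.
Bill 2, $1,507: 15% coinsurance on $1,507 = $226.05. Patient pays $226.05; OOP now $1,626.70. Plan pays $1,507 − $226.05 = $1,280.95.
Bill 3, $6,818: deductible already satisfied, so patient's share is 15% × $6,818 = $1,022.70. OOP would hit $2,649.40 > $2,300, so the cap limits the patient to $2,300 − $1,626.70 = $673.30. Insurer: $6,818 − $673.30 = $6,144.70.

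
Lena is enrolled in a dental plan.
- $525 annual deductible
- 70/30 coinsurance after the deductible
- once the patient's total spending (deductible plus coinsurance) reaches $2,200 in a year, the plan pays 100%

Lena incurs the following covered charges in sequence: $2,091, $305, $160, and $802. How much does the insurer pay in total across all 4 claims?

Claim 1 ($2,091): $525 finishes the deductible; $1,566 goes to coinsurance; patient's 30% is $469.80. Patient owes $994.80 (running OOP $994.80). Insurer: $2,091 − $994.80 = $1,096.20.
Claim 2 ($305): deductible already satisfied, so patient's share is 30% × $305 = $91.50. Patient owes $91.50 (running OOP $1,086.30). Insurer: $305 − $91.50 = $213.50.
Claim 3 ($160): deductible already satisfied, so patient's share is 30% × $160 = $48. Cost to patient: $48. OOP to date $1,134.30. Insurer: $160 − $48 = $112.
Claim 4 ($802): deductible met; 30% of $802 = $240.60. Patient owes $240.60 (running OOP $1,374.90). Plan pays $802 − $240.60 = $561.40.
Insurer total: $1,096.20 + $213.50 + $112 + $561.40 = $1,983.10.

$1,983.10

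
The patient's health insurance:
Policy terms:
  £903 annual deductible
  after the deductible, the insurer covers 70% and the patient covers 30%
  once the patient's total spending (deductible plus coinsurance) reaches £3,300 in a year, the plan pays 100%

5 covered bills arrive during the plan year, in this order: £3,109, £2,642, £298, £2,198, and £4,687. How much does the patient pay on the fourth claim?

£659.40

Claim 1 (£3,109): deductible takes £903, £2,206 remains; coinsurance £2,206 × 30% = £661.80. Cost to patient: £1,564.80. OOP to date £1,564.80.
Claim 2 (£2,642): 30% coinsurance on £2,642 = £792.60. Patient pays £792.60; OOP now £2,357.40.
Claim 3 (£298): deductible already satisfied, so patient's share is 30% × £298 = £89.40. Patient pays £89.40; OOP now £2,446.80.
Claim 4 (£2,198): deductible already satisfied, so patient's share is 30% × £2,198 = £659.40. Cost to patient: £659.40. OOP to date £3,106.20.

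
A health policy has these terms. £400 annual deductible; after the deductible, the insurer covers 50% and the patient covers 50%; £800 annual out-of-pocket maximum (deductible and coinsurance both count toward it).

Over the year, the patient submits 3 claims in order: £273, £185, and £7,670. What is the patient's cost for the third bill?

£371

#1 (£273): all of it applies to the deductible. Patient pays £273; OOP now £273.
#2 (£185): deductible takes £127, £58 remains; 50% of £58 = £29. Cost to patient: £156. OOP to date £429.
#3 (£7,670): 50% coinsurance on £7,670 = £3,835. Adding that to £429 gives £4,264, past the £800 cap; patient pays only £800 − £429 = £371.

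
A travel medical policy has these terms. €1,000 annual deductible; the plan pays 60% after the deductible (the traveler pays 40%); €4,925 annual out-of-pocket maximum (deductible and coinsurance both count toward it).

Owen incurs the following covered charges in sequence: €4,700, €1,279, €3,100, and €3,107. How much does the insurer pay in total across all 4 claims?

#1 (€4,700): deductible takes €1,000, €3,700 remains; coinsurance €3,700 × 40% = €1,480. Traveler owes €2,480 (running OOP €2,480). Insurer: €4,700 − €2,480 = €2,220.
#2 (€1,279): deductible met; 40% of €1,279 = €511.60. Traveler pays €511.60; OOP now €2,991.60. Insurer: €1,279 − €511.60 = €767.40.
#3 (€3,100): deductible met; 40% of €3,100 = €1,240. Traveler owes €1,240 (running OOP €4,231.60). Insurer: €3,100 − €1,240 = €1,860.
#4 (€3,107): deductible already satisfied, so traveler's share is 40% × €3,107 = €1,242.80. Adding that to €4,231.60 gives €5,474.40, past the €4,925 cap; traveler pays only €4,925 − €4,231.60 = €693.40. Insurer: €3,107 − €693.40 = €2,413.60.
Insurer total = bills − traveler's total = €12,186 − €4,925 = €7,261.

€7,261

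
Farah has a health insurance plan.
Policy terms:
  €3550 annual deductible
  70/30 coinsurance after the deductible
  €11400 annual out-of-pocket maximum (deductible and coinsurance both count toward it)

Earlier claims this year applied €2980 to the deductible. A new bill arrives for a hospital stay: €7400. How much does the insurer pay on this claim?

Deductible still to meet: €3550 − €2980 = €570.
After the €570 deductible portion, €7400 − €570 = €6830 is subject to coinsurance.
Patient's 30% share of €6830 is €2049.
So the patient owes €570 + €2049 = €2619 before any cap.
Year-to-date out-of-pocket becomes €2980 + €2619 = €5599, still under the €11400 maximum, so no cap applies.
Insurer pays the balance: €7400 − €2619 = €4781.

€4781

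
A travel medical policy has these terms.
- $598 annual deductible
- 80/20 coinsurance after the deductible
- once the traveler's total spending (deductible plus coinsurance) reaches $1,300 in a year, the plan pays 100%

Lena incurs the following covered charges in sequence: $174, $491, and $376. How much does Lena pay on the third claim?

$75.20

#1 ($174): fully absorbed by the deductible. Traveler owes $174 (running OOP $174).
#2 ($491): deductible takes $424, $67 remains; traveler's 20% is $13.40. Traveler pays $437.40; OOP now $611.40.
#3 ($376): 20% coinsurance on $376 = $75.20. Traveler owes $75.20 (running OOP $686.60).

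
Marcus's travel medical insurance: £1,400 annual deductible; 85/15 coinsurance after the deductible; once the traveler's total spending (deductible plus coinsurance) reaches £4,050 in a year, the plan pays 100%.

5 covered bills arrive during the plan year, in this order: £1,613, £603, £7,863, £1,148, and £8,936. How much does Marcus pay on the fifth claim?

£1,175.95

Bill 1, £1,613: £1,400 to deductible, leaving £213; 15% of £213 = £31.95. Traveler pays £1,431.95; OOP now £1,431.95.
Bill 2, £603: deductible met; 15% of £603 = £90.45. Cost to traveler: £90.45. OOP to date £1,522.40.
Bill 3, £7,863: 15% coinsurance on £7,863 = £1,179.45. Traveler owes £1,179.45 (running OOP £2,701.85).
Bill 4, £1,148: deductible met; 15% of £1,148 = £172.20. Traveler owes £172.20 (running OOP £2,874.05).
Bill 5, £8,936: 15% coinsurance on £8,936 = £1,340.40. OOP would hit £4,214.45 > £4,050, so the cap limits the traveler to £4,050 − £2,874.05 = £1,175.95.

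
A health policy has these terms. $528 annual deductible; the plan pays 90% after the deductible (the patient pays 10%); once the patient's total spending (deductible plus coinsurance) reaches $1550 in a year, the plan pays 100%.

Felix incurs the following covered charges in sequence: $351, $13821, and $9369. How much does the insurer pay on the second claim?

Claim 1 — $351: fully absorbed by the deductible. Cost to patient: $351. OOP to date $351. Insurer: $351 − $351 = $0.
Claim 2 — $13821: $177 to deductible, leaving $13644; 10% of $13644 = $1364.40. Deductible plus coinsurance: $177 + $1364.40 = $1541.40. Adding that to $351 gives $1892.40, past the $1550 cap; patient pays only $1550 − $351 = $1199. Insurer: $13821 − $1199 = $12622.

$12622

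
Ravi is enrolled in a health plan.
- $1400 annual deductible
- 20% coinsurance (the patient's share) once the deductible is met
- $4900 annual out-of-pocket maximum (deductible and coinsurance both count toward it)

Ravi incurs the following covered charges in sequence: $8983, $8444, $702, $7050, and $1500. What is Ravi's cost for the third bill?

$140.40

Bill 1, $8983: deductible takes $1400, $7583 remains; coinsurance $7583 × 20% = $1516.60. Patient pays $2916.60; OOP now $2916.60.
Bill 2, $8444: deductible met; 20% of $8444 = $1688.80. Patient pays $1688.80; OOP now $4605.40.
Bill 3, $702: 20% coinsurance on $702 = $140.40. Patient pays $140.40; OOP now $4745.80.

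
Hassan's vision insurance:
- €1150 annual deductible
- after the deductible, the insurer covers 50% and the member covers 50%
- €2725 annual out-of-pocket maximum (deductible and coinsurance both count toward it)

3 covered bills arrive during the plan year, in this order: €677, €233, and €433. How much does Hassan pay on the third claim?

€336.50

Claim 1 — €677: entire amount goes to the deductible. Member owes €677 (running OOP €677).
Claim 2 — €233: fully absorbed by the deductible. Member owes €233 (running OOP €910).
Claim 3 — €433: deductible takes €240, €193 remains; coinsurance €193 × 50% = €96.50. Member pays €336.50; OOP now €1246.50.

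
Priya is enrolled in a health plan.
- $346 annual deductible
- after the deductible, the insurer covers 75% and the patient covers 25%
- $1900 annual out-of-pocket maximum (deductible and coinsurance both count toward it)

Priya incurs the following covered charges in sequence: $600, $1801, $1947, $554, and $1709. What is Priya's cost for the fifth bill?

Claim 1 ($600): $346 finishes the deductible; $254 goes to coinsurance; 25% of $254 = $63.50. Cost to patient: $409.50. OOP to date $409.50.
Claim 2 ($1801): deductible already satisfied, so patient's share is 25% × $1801 = $450.25. Cost to patient: $450.25. OOP to date $859.75.
Claim 3 ($1947): deductible met; 25% of $1947 = $486.75. Patient pays $486.75; OOP now $1346.50.
Claim 4 ($554): deductible met; 25% of $554 = $138.50. Patient owes $138.50 (running OOP $1485).
Claim 5 ($1709): deductible already satisfied, so patient's share is 25% × $1709 = $427.25. Adding that to $1485 gives $1912.25, past the $1900 cap; patient pays only $1900 − $1485 = $415.

$415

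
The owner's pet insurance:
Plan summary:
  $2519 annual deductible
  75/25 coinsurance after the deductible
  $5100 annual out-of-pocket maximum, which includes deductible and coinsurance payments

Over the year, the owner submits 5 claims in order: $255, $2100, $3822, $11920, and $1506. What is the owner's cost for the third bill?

Bill 1, $255: fully absorbed by the deductible. Cost to owner: $255. OOP to date $255.
Bill 2, $2100: all of it applies to the deductible. Cost to owner: $2100. OOP to date $2355.
Bill 3, $3822: $164 finishes the deductible; $3658 goes to coinsurance; 25% of $3658 = $914.50. Cost to owner: $1078.50. OOP to date $3433.50.

$1078.50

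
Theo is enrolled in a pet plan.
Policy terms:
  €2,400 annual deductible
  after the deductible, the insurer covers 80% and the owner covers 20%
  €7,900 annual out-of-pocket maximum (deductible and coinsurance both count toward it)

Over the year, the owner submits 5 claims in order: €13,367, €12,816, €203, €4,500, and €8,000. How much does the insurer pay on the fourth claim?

€3,797.20

Claim 1 — €13,367: €2,400 to deductible, leaving €10,967; owner's 20% is €2,193.40. Cost to owner: €4,593.40. OOP to date €4,593.40. Plan pays €13,367 − €4,593.40 = €8,773.60.
Claim 2 — €12,816: 20% coinsurance on €12,816 = €2,563.20. Owner owes €2,563.20 (running OOP €7,156.60). Plan pays €12,816 − €2,563.20 = €10,252.80.
Claim 3 — €203: 20% coinsurance on €203 = €40.60. Owner pays €40.60; OOP now €7,197.20. Plan pays €203 − €40.60 = €162.40.
Claim 4 — €4,500: deductible already satisfied, so owner's share is 20% × €4,500 = €900. OOP would hit €8,097.20 > €7,900, so the cap limits the owner to €7,900 − €7,197.20 = €702.80. Insurer: €4,500 − €702.80 = €3,797.20.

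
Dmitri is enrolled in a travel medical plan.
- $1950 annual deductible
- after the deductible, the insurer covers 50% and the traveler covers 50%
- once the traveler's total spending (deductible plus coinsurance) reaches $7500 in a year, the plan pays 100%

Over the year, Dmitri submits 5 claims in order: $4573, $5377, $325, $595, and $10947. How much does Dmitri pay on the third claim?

#1 ($4573): $1950 to deductible, leaving $2623; traveler's 50% is $1311.50. Traveler pays $3261.50; OOP now $3261.50.
#2 ($5377): deductible already satisfied, so traveler's share is 50% × $5377 = $2688.50. Traveler owes $2688.50 (running OOP $5950).
#3 ($325): deductible met; 50% of $325 = $162.50. Cost to traveler: $162.50. OOP to date $6112.50.

$162.50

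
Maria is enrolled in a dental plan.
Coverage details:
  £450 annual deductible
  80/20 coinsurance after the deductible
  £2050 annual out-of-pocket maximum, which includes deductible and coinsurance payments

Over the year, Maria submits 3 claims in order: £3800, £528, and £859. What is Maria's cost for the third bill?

#1 (£3800): deductible takes £450, £3350 remains; patient's 20% is £670. Patient pays £1120; OOP now £1120.
#2 (£528): 20% coinsurance on £528 = £105.60. Patient pays £105.60; OOP now £1225.60.
#3 (£859): deductible already satisfied, so patient's share is 20% × £859 = £171.80. Cost to patient: £171.80. OOP to date £1397.40.

£171.80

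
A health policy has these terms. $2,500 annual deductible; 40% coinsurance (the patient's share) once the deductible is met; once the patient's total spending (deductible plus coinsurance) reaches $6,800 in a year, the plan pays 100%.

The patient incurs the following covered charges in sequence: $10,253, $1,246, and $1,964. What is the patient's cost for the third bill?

$700.40

Claim 1 — $10,253: $2,500 to deductible, leaving $7,753; 40% of $7,753 = $3,101.20. Patient owes $5,601.20 (running OOP $5,601.20).
Claim 2 — $1,246: 40% coinsurance on $1,246 = $498.40. Patient pays $498.40; OOP now $6,099.60.
Claim 3 — $1,964: 40% coinsurance on $1,964 = $785.60. Adding that to $6,099.60 gives $6,885.20, past the $6,800 cap; patient pays only $6,800 − $6,099.60 = $700.40.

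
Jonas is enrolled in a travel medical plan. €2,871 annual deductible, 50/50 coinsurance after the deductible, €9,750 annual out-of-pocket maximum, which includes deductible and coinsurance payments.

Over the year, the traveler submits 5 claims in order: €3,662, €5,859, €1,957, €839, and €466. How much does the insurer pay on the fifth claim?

€233

Claim 1 — €3,662: deductible takes €2,871, €791 remains; traveler's 50% is €395.50. Traveler owes €3,266.50 (running OOP €3,266.50). Insurer: €3,662 − €3,266.50 = €395.50.
Claim 2 — €5,859: deductible already satisfied, so traveler's share is 50% × €5,859 = €2,929.50. Traveler owes €2,929.50 (running OOP €6,196). Plan pays €5,859 − €2,929.50 = €2,929.50.
Claim 3 — €1,957: 50% coinsurance on €1,957 = €978.50. Cost to traveler: €978.50. OOP to date €7,174.50. Plan pays €1,957 − €978.50 = €978.50.
Claim 4 — €839: deductible already satisfied, so traveler's share is 50% × €839 = €419.50. Cost to traveler: €419.50. OOP to date €7,594. Insurer: €839 − €419.50 = €419.50.
Claim 5 — €466: 50% coinsurance on €466 = €233. Traveler pays €233; OOP now €7,827. Plan pays €466 − €233 = €233.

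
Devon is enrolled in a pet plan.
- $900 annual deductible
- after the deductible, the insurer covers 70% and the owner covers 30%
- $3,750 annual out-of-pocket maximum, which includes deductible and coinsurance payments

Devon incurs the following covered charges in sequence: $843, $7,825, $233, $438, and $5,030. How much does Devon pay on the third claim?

Claim 1 — $843: entire amount goes to the deductible. Cost to owner: $843. OOP to date $843.
Claim 2 — $7,825: $57 finishes the deductible; $7,768 goes to coinsurance; 30% of $7,768 = $2,330.40. Owner pays $2,387.40; OOP now $3,230.40.
Claim 3 — $233: deductible met; 30% of $233 = $69.90. Owner pays $69.90; OOP now $3,300.30.

$69.90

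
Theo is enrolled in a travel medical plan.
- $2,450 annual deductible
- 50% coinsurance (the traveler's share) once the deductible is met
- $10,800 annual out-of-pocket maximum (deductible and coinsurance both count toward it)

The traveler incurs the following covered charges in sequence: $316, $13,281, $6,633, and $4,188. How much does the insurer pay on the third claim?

$3,856.50

Bill 1, $316: fully absorbed by the deductible. Cost to traveler: $316. OOP to date $316. Plan pays $316 − $316 = $0.
Bill 2, $13,281: $2,134 finishes the deductible; $11,147 goes to coinsurance; coinsurance $11,147 × 50% = $5,573.50. Traveler owes $7,707.50 (running OOP $8,023.50). Insurer: $13,281 − $7,707.50 = $5,573.50.
Bill 3, $6,633: deductible already satisfied, so traveler's share is 50% × $6,633 = $3,316.50. Adding that to $8,023.50 gives $11,340, past the $10,800 cap; traveler pays only $10,800 − $8,023.50 = $2,776.50. Plan pays $6,633 − $2,776.50 = $3,856.50.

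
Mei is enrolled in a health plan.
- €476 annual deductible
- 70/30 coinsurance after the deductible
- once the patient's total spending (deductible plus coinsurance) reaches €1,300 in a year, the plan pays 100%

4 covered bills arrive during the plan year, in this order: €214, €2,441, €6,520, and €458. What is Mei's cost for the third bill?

€170.30

Claim 1 (€214): fully absorbed by the deductible. Cost to patient: €214. OOP to date €214.
Claim 2 (€2,441): €262 to deductible, leaving €2,179; patient's 30% is €653.70. Cost to patient: €915.70. OOP to date €1,129.70.
Claim 3 (€6,520): deductible already satisfied, so patient's share is 30% × €6,520 = €1,956. That would push OOP to €3,085.70, over the €1,300 cap, so patient pays €1,300 − €1,129.70 = €170.30.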